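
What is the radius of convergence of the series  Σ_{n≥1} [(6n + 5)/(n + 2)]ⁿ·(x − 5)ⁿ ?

By the Cauchy root test, |a_n|^(1/n) = (6n + 5)/(n + 2) → 6.
Convergence for |x − 5| · 6 < 1, i.e. |x − 5| < 1/6. So R = 1/6.

R = 1/6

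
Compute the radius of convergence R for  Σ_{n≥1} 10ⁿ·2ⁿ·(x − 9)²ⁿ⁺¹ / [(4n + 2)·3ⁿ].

The ratio of consecutive coefficients is [(4n + 2)/(4(n+1) + 2)] · 10·2/3 → 20/3.
Successive powers of (x − 9) differ by 2, so the series converges when |x − 9|² · 20/3 < 1, i.e. |x − 9| < √(3/20). So R = √15/10.

R = √15/10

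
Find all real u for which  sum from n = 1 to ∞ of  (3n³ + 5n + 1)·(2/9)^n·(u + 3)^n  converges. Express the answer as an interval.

Ratio test: |a_{n+1}/a_n| = [(3(n+1)³ + 5(n+1) + 1)/(3n³ + 5n + 1)] · 2/9 → 2/9 as n → ∞.
Convergence for |u + 3| · 2/9 < 1, i.e. |u + 3| < 9/2. So R = 9/2.
Endpoint u = 3/2: the n-th term does not approach 0; divergence by the term test.
At u = -15/2: the terms do not tend to 0, so the series diverges.

(-15/2, 3/2)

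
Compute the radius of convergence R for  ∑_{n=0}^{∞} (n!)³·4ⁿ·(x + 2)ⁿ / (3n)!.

By the ratio test, |a_{n+1}/a_n| = (n+1)³/[(3n+1)·(3n+2)·(3n+3)] · 4 → 4/27.
Convergence for |x + 2| · 4/27 < 1, i.e. |x + 2| < 27/4. So R = 27/4.

R = 27/4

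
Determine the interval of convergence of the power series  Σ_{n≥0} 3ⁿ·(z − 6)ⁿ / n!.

(−∞, ∞)

The ratio of consecutive coefficients is 3 · 1/(n+1) → 0.
Since the limit is 0 < 1 for every z, the series converges on all of ℝ and R = ∞.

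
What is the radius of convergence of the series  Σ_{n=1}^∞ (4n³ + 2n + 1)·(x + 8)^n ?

The ratio of consecutive coefficients is (4(n+1)³ + 2(n+1) + 1)/(4n³ + 2n + 1) → 1.
Convergence for |x + 8| < 1, so R = 1.

R = 1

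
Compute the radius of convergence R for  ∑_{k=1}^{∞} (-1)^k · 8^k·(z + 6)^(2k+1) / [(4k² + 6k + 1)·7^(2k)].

R = 7√2/4

Ratio test: |a_{k+1}/a_k| = [(4k² + 6k + 1)/(4(k+1)² + 6(k+1) + 1)] · 8/49 → 8/49 as k → ∞.
Successive powers of (z + 6) differ by 2, so the series converges when |z + 6|² · 8/49 < 1, i.e. |z + 6| < √(49/8). So R = 7√2/4.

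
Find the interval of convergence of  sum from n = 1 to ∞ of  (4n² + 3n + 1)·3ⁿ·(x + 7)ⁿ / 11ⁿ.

By the ratio test, |a_{n+1}/a_n| = [(4(n+1)² + 3(n+1) + 1)/(4n² + 3n + 1)] · 3/11 → 3/11.
Hence the series converges for |x + 7| < 1/(3/11) = 11/3, so the radius of convergence is 11/3.
When x = -10/3, the terms have absolute value of order n², which does not tend to 0, so the series diverges by the divergence test.
Check x = -32/3: the terms do not tend to 0, so the series diverges.

(-32/3, -10/3)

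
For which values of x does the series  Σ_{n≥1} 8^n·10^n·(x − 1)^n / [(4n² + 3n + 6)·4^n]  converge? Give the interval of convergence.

By the ratio test, |a_{n+1}/a_n| = [(4n² + 3n + 6)/(4(n+1)² + 3(n+1) + 6)] · 8·10/4 → 20.
Thus R = 1/(20) = 1/20.
Endpoint x = 21/20: the series is dominated by a constant times Σ 1/n², which converges (p = 2 > 1).
Endpoint x = 19/20: the series is dominated by a constant times Σ 1/n², which converges (p = 2 > 1).

[19/20, 21/20]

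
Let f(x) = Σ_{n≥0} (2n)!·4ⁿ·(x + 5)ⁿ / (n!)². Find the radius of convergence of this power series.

R = 1/16

By the ratio test, |a_{n+1}/a_n| = (2n+1)·(2n+2)/(n+1)² · 4 → 16.
The series converges when 16 · |x + 5| < 1, giving R = 1/16.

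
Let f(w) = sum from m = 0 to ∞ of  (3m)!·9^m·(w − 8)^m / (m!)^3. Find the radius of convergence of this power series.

R = 1/243

The ratio of consecutive coefficients is (3m+1)·(3m+2)·(3m+3)/(m+1)³ · 9 → 243.
Thus R = 1/(243) = 1/243.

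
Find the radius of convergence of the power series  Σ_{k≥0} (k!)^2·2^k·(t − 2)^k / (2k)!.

R = 2

The ratio of consecutive coefficients is (k+1)²/[(2k+1)·(2k+2)] · 2 → 1/2.
Hence the series converges for |t − 2| < 1/(1/2) = 2, so the radius of convergence is 2.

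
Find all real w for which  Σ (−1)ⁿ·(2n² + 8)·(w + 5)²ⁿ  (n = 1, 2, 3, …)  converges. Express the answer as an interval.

Ratio test: |a_{n+1}/a_n| = (2(n+1)² + 8)/(2n² + 8) → 1 as n → ∞.
Since the exponent of (w + 5) increases by 2 each term, convergence requires |w + 5|² < 1, hence R = 1.
Check w = -4: the terms have absolute value of order n², which does not tend to 0, so the series diverges by the divergence test.
When w = -6, the terms have absolute value of order n², which does not tend to 0, so the series diverges by the divergence test.

(-6, -4)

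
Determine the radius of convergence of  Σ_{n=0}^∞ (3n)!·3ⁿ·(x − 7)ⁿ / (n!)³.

R = 1/81

Ratio test: |a_{n+1}/a_n| = (3n+1)·(3n+2)·(3n+3)/(n+1)³ · 3 → 81 as n → ∞.
Hence the series converges for |x − 7| < 1/(81) = 1/81, so the radius of convergence is 1/81.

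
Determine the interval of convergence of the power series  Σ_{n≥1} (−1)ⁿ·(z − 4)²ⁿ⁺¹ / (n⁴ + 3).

The ratio of consecutive coefficients is (n⁴ + 3)/((n+1)⁴ + 3) → 1.
Successive powers of (z − 4) differ by 2, so the series converges when |z − 4|² · 1 < 1, i.e. |z − 4| < √(1) = 1. So R = 1.
At z = 5: the series is dominated by a constant times Σ 1/n⁴, which converges (p = 4 > 1).
Check z = 3: absolute convergence follows by limit comparison with Σ 1/n⁴.

[3, 5]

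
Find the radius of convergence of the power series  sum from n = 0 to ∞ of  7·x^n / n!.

The ratio of consecutive coefficients is 7/7 · 1/(n+1) → 0.
Since the limit is 0 < 1 for every x, the series converges on all of ℝ and R = ∞.

R = ∞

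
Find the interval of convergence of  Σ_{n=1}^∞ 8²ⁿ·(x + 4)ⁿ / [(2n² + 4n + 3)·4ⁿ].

Ratio test: |a_{n+1}/a_n| = [(2n² + 4n + 3)/(2(n+1)² + 4(n+1) + 3)] · 64/4 → 16 as n → ∞.
The series converges when 16 · |x + 4| < 1, giving R = 1/16.
Endpoint x = -63/16: the series is dominated by a constant times Σ 1/n², which converges (p = 2 > 1).
At x = -65/16: the terms are on the order of 1/n², so the series converges absolutely by comparison with the p-series (p = 2 > 1).

[-65/16, -63/16]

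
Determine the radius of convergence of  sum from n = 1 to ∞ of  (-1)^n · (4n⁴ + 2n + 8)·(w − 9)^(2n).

The ratio of consecutive coefficients is (4(n+1)⁴ + 2(n+1) + 8)/(4n⁴ + 2n + 8) → 1.
Writing y = (w − 9)², the series in y has radius 1, so |w − 9| < √(1) = 1 and R = 1.

R = 1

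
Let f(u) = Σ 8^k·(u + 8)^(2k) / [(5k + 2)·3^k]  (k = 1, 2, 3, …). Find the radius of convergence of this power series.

By the ratio test, |a_{k+1}/a_k| = [(5k + 2)/(5(k+1) + 2)] · 8/3 → 8/3.
Since the exponent of (u + 8) increases by 2 each term, convergence requires |u + 8|² < 3/8, hence R = √6/4.

R = √6/4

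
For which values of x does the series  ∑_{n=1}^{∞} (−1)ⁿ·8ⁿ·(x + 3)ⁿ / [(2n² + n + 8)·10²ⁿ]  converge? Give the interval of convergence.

Ratio test: |a_{n+1}/a_n| = [(2n² + n + 8)/(2(n+1)² + (n+1) + 8)] · 8/100 → 2/25 as n → ∞.
The series converges when 2/25 · |x + 3| < 1, giving R = 25/2.
Check x = 19/2: absolute convergence follows by limit comparison with Σ 1/n².
Endpoint x = -31/2: the terms are on the order of 1/n², so the series converges absolutely by comparison with the p-series (p = 2 > 1).

[-31/2, 19/2]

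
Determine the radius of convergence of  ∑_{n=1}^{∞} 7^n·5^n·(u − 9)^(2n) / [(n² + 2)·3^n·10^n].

R = √42/7

The ratio of consecutive coefficients is [(n² + 2)/((n+1)² + 2)] · 7·5/(3·10) → 7/6.
Since the exponent of (u − 9) increases by 2 each term, convergence requires |u − 9|² < 6/7, hence R = √42/7.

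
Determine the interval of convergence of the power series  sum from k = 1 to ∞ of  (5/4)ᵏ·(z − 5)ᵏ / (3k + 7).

Ratio test: |a_{k+1}/a_k| = [(3k + 7)/(3(k+1) + 7)] · 5/4 → 5/4 as k → ∞.
Hence the series converges for |z − 5| < 1/(5/4) = 4/5, so the radius of convergence is 4/5.
When z = 29/5, comparison with the harmonic series Σ 1/k shows the series diverges.
At z = 21/5: the terms alternate in sign and decrease monotonically to 0 in absolute value (size ~ c/k), so the alternating series test gives convergence.

[21/5, 29/5)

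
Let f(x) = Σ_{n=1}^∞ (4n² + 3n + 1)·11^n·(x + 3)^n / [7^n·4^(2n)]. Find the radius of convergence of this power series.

Apply the ratio test: |a_{n+1}| / |a_n| = [(4(n+1)² + 3(n+1) + 1)/(4n² + 3n + 1)] · 11/(7·16), which tends to 11/112 as n → ∞.
Thus R = 1/(11/112) = 112/11.

R = 112/11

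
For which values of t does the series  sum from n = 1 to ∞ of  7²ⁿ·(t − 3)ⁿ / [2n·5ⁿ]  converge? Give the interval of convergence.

The ratio of consecutive coefficients is [2n/2(n+1)] · 49/5 → 49/5.
Hence the series converges for |t − 3| < 1/(49/5) = 5/49, so the radius of convergence is 5/49.
When t = 152/49, comparison with the harmonic series Σ 1/n shows the series diverges.
Endpoint t = 142/49: the terms alternate in sign and decrease monotonically to 0 in absolute value (size ~ c/n), so the alternating series test gives convergence.

[142/49, 152/49)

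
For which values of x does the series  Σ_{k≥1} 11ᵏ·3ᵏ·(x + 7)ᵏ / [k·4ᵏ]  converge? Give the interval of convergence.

By the ratio test, |a_{k+1}/a_k| = [k/(k+1)] · 11·3/4 → 33/4.
Convergence for |x + 7| · 33/4 < 1, i.e. |x + 7| < 4/33. So R = 4/33.
At x = -227/33: the terms are asymptotic to a nonzero constant times 1/k, so the series diverges by limit comparison with Σ 1/k.
At x = -235/33: an alternating series whose terms decrease to 0 in absolute value, so it converges by the Leibniz criterion.

[-235/33, -227/33)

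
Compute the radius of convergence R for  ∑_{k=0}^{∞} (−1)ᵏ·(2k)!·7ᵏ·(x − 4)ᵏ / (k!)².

R = 1/28

Ratio test: |a_{k+1}/a_k| = (2k+1)·(2k+2)/(k+1)² · 7 → 28 as k → ∞.
Hence the series converges for |x − 4| < 1/(28) = 1/28, so the radius of convergence is 1/28.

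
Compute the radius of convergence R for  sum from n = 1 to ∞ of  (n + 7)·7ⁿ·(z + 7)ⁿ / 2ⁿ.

By the ratio test, |a_{n+1}/a_n| = [((n+1) + 7)/(n + 7)] · 7/2 → 7/2.
Thus R = 1/(7/2) = 2/7.

R = 2/7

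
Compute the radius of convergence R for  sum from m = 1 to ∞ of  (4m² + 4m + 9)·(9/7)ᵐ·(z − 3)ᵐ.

R = 7/9

Apply the ratio test: |a_{m+1}| / |a_m| = [(4(m+1)² + 4(m+1) + 9)/(4m² + 4m + 9)] · 9/7, which tends to 9/7 as m → ∞.
Convergence for |z − 3| · 9/7 < 1, i.e. |z − 3| < 7/9. So R = 7/9.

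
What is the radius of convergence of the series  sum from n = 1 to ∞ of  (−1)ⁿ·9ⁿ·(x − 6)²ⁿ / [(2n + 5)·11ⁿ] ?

R = √11/3

Apply the ratio test: |a_{n+1}| / |a_n| = [(2n + 5)/(2(n+1) + 5)] · 9/11, which tends to 9/11 as n → ∞.
Successive powers of (x − 6) differ by 2, so the series converges when |x − 6|² · 9/11 < 1, i.e. |x − 6| < √(11/9). So R = √11/3.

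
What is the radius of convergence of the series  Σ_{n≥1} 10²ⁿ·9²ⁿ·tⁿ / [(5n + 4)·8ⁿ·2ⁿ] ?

By the ratio test, |a_{n+1}/a_n| = [(5n + 4)/(5(n+1) + 4)] · 100·81/(8·2) → 2025/4.
The series converges when 2025/4 · |t| < 1, giving R = 4/2025.

R = 4/2025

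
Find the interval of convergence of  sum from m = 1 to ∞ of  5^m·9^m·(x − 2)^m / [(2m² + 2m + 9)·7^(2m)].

[41/45, 139/45]

Apply the ratio test: |a_{m+1}| / |a_m| = [(2m² + 2m + 9)/(2(m+1)² + 2(m+1) + 9)] · 5·9/49, which tends to 45/49 as m → ∞.
Thus R = 1/(45/49) = 49/45.
Endpoint x = 139/45: the series is dominated by a constant times Σ 1/m², which converges (p = 2 > 1).
Check x = 41/45: the series is dominated by a constant times Σ 1/m², which converges (p = 2 > 1).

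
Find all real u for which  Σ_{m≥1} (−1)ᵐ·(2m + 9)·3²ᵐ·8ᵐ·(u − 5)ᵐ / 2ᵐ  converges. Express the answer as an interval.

Apply the ratio test: |a_{m+1}| / |a_m| = [(2(m+1) + 9)/(2m + 9)] · 9·8/2, which tends to 36 as m → ∞.
Thus R = 1/(36) = 1/36.
At u = 181/36: the terms do not tend to 0, so the series diverges.
When u = 179/36, the terms do not tend to 0, so the series diverges.

(179/36, 181/36)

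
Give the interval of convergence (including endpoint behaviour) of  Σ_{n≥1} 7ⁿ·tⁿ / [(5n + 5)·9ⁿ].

Apply the ratio test: |a_{n+1}| / |a_n| = [(5n + 5)/(5(n+1) + 5)] · 7/9, which tends to 7/9 as n → ∞.
Convergence for |t| · 7/9 < 1, i.e. |t| < 9/7. So R = 9/7.
At t = 9/7: comparison with the harmonic series Σ 1/n shows the series diverges.
Endpoint t = -9/7: the terms alternate in sign and decrease monotonically to 0 in absolute value (size ~ c/n), so the alternating series test gives convergence.

[-9/7, 9/7)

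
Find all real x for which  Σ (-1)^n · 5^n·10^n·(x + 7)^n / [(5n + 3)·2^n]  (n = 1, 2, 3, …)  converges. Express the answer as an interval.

(-176/25, -174/25]

Apply the ratio test: |a_{n+1}| / |a_n| = [(5n + 3)/(5(n+1) + 3)] · 5·10/2, which tends to 25 as n → ∞.
Thus R = 1/(25) = 1/25.
When x = -174/25, the terms alternate in sign and decrease monotonically to 0 in absolute value (size ~ c/n), so the alternating series test gives convergence.
Check x = -176/25: the terms are asymptotic to a nonzero constant times 1/n, so the series diverges by limit comparison with Σ 1/n.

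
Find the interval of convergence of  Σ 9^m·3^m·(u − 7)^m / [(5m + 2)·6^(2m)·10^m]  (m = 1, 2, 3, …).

Ratio test: |a_{m+1}/a_m| = [(5m + 2)/(5(m+1) + 2)] · 9·3/(36·10) → 3/40 as m → ∞.
The series converges when 3/40 · |u − 7| < 1, giving R = 40/3.
At u = 61/3: the terms behave like c/m; limit comparison with the harmonic series gives divergence.
Check u = -19/3: the terms alternate in sign and decrease monotonically to 0 in absolute value (size ~ c/m), so the alternating series test gives convergence.

[-19/3, 61/3)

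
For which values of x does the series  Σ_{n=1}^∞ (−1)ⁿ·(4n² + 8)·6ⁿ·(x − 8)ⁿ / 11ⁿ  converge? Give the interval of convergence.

By the ratio test, |a_{n+1}/a_n| = [(4(n+1)² + 8)/(4n² + 8)] · 6/11 → 6/11.
Convergence for |x − 8| · 6/11 < 1, i.e. |x − 8| < 11/6. So R = 11/6.
At x = 59/6: the terms have absolute value of order n², which does not tend to 0, so the series diverges by the divergence test.
At x = 37/6: the n-th term does not approach 0; divergence by the term test.

(37/6, 59/6)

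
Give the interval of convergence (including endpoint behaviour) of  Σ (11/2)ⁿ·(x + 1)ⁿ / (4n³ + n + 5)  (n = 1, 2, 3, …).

[-13/11, -9/11]

The ratio of consecutive coefficients is [(4n³ + n + 5)/(4(n+1)³ + (n+1) + 5)] · 11/2 → 11/2.
Hence the series converges for |x + 1| < 1/(11/2) = 2/11, so the radius of convergence is 2/11.
Check x = -9/11: the terms are on the order of 1/n³, so the series converges absolutely by comparison with the p-series (p = 3 > 1).
Check x = -13/11: the series is dominated by a constant times Σ 1/n³, which converges (p = 3 > 1).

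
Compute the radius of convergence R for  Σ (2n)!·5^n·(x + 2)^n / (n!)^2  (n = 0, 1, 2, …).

R = 1/20

By the ratio test, |a_{n+1}/a_n| = (2n+1)·(2n+2)/(n+1)² · 5 → 20.
Convergence for |x + 2| · 20 < 1, i.e. |x + 2| < 1/20. So R = 1/20.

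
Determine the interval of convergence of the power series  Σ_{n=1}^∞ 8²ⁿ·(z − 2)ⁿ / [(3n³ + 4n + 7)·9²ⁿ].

Apply the ratio test: |a_{n+1}| / |a_n| = [(3n³ + 4n + 7)/(3(n+1)³ + 4(n+1) + 7)] · 64/81, which tends to 64/81 as n → ∞.
Convergence for |z − 2| · 64/81 < 1, i.e. |z − 2| < 81/64. So R = 81/64.
Endpoint z = 209/64: absolute convergence follows by limit comparison with Σ 1/n³.
At z = 47/64: the terms are on the order of 1/n³, so the series converges absolutely by comparison with the p-series (p = 3 > 1).

[47/64, 209/64]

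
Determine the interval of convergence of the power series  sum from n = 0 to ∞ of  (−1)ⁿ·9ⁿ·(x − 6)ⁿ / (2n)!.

(−∞, ∞)

The ratio of consecutive coefficients is 9 · 1/[(2n+1)·(2n+2)] → 0.
Since the limit is 0 < 1 for every x, the series converges on all of ℝ and R = ∞.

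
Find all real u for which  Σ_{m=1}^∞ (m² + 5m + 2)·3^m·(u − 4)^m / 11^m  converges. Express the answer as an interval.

(1/3, 23/3)

The ratio of consecutive coefficients is [((m+1)² + 5(m+1) + 2)/(m² + 5m + 2)] · 3/11 → 3/11.
The series converges when 3/11 · |u − 4| < 1, giving R = 11/3.
Endpoint u = 23/3: the m-th term does not approach 0; divergence by the term test.
When u = 1/3, the terms have absolute value of order m², which does not tend to 0, so the series diverges by the divergence test.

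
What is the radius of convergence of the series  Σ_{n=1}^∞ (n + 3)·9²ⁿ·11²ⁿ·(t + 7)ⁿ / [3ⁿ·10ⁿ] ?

The ratio of consecutive coefficients is [((n+1) + 3)/(n + 3)] · 81·121/(3·10) → 3267/10.
The series converges when 3267/10 · |t + 7| < 1, giving R = 10/3267.

R = 10/3267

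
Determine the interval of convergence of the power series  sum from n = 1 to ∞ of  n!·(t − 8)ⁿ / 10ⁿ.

Ratio test: |a_{n+1}/a_n| = (n+1) · 1/10 → ∞ as n → ∞.
Since the ratio → ∞, the series diverges for every t ≠ 8, and R = 0.

{8}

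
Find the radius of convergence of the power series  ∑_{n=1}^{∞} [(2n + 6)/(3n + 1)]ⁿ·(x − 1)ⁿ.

R = 3/2

Applying the root test, |a_n|^(1/n) = (2n + 6)/(3n + 1) → 2/3.
Convergence for |x − 1| · 2/3 < 1, i.e. |x − 1| < 3/2. So R = 3/2.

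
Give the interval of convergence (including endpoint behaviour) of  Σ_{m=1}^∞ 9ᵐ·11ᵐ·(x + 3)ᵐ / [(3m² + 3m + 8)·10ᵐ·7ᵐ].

[-367/99, -227/99]

Apply the ratio test: |a_{m+1}| / |a_m| = [(3m² + 3m + 8)/(3(m+1)² + 3(m+1) + 8)] · 9·11/(10·7), which tends to 99/70 as m → ∞.
The series converges when 99/70 · |x + 3| < 1, giving R = 70/99.
Endpoint x = -227/99: the series is dominated by a constant times Σ 1/m², which converges (p = 2 > 1).
Check x = -367/99: absolute convergence follows by limit comparison with Σ 1/m².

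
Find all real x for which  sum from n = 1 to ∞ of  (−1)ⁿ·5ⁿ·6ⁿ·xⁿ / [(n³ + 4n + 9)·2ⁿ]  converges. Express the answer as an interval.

By the ratio test, |a_{n+1}/a_n| = [(n³ + 4n + 9)/((n+1)³ + 4(n+1) + 9)] · 5·6/2 → 15.
The series converges when 15 · |x| < 1, giving R = 1/15.
When x = 1/15, the series is dominated by a constant times Σ 1/n³, which converges (p = 3 > 1).
At x = -1/15: absolute convergence follows by limit comparison with Σ 1/n³.

[-1/15, 1/15]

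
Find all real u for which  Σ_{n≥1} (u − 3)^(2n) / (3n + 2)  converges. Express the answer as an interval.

The ratio of consecutive coefficients is (3n + 2)/(3(n+1) + 2) → 1.
Successive powers of (u − 3) differ by 2, so the series converges when |u − 3|² · 1 < 1, i.e. |u − 3| < √(1) = 1. So R = 1.
Endpoint u = 4: the terms are asymptotic to a nonzero constant times 1/n, so the series diverges by limit comparison with Σ 1/n.
When u = 2, the terms behave like c/n; limit comparison with the harmonic series gives divergence.

(2, 4)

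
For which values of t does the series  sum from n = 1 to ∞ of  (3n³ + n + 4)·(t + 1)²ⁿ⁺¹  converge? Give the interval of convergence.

(-2, 0)

Apply the ratio test: |a_{n+1}| / |a_n| = (3(n+1)³ + (n+1) + 4)/(3n³ + n + 4), which tends to 1 as n → ∞.
Writing y = (t + 1)², the series in y has radius 1, so |t + 1| < √(1) = 1 and R = 1.
Endpoint t = 0: the n-th term does not approach 0; divergence by the term test.
When t = -2, the terms do not tend to 0, so the series diverges.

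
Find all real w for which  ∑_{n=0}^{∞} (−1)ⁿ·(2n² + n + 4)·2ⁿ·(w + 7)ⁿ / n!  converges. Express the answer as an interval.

By the ratio test, |a_{n+1}/a_n| = (2(n+1)² + (n+1) + 4)/(2n² + n + 4) · 2 · 1/(n+1) → 0.
Since the limit is 0 < 1 for every w, the series converges on all of ℝ and R = ∞.

(−∞, ∞)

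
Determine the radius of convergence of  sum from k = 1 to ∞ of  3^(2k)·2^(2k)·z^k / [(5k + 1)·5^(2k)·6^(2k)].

The ratio of consecutive coefficients is [(5k + 1)/(5(k+1) + 1)] · 9·4/(25·36) → 1/25.
The series converges when 1/25 · |z| < 1, giving R = 25.

R = 25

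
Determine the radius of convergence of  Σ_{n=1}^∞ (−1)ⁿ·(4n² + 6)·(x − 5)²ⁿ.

R = 1

By the ratio test, |a_{n+1}/a_n| = (4(n+1)² + 6)/(4n² + 6) → 1.
Writing y = (x − 5)², the series in y has radius 1, so |x − 5| < √(1) = 1 and R = 1.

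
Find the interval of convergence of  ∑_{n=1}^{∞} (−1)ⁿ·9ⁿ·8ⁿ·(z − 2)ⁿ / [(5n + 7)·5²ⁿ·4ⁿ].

By the ratio test, |a_{n+1}/a_n| = [(5n + 7)/(5(n+1) + 7)] · 9·8/(25·4) → 18/25.
The series converges when 18/25 · |z − 2| < 1, giving R = 25/18.
When z = 61/18, an alternating series whose terms decrease to 0 in absolute value, so it converges by the Leibniz criterion.
At z = 11/18: the terms behave like c/n; limit comparison with the harmonic series gives divergence.

(11/18, 61/18]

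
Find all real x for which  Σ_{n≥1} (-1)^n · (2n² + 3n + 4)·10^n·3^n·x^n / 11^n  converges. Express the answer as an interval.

The ratio of consecutive coefficients is [(2(n+1)² + 3(n+1) + 4)/(2n² + 3n + 4)] · 10·3/11 → 30/11.
Convergence for |x| · 30/11 < 1, i.e. |x| < 11/30. So R = 11/30.
Endpoint x = 11/30: the n-th term does not approach 0; divergence by the term test.
Check x = -11/30: the terms have absolute value of order n², which does not tend to 0, so the series diverges by the divergence test.

(-11/30, 11/30)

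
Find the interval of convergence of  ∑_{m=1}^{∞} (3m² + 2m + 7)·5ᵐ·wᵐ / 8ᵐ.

Apply the ratio test: |a_{m+1}| / |a_m| = [(3(m+1)² + 2(m+1) + 7)/(3m² + 2m + 7)] · 5/8, which tends to 5/8 as m → ∞.
The series converges when 5/8 · |w| < 1, giving R = 8/5.
At w = 8/5: the terms do not tend to 0, so the series diverges.
At w = -8/5: the m-th term does not approach 0; divergence by the term test.

(-8/5, 8/5)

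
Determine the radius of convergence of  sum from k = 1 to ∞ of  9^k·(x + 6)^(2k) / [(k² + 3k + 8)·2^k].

R = √2/3

By the ratio test, |a_{k+1}/a_k| = [(k² + 3k + 8)/((k+1)² + 3(k+1) + 8)] · 9/2 → 9/2.
Since the exponent of (x + 6) increases by 2 each term, convergence requires |x + 6|² < 2/9, hence R = √2/3.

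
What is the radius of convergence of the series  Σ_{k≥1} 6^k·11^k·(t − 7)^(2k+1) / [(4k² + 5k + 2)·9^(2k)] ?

By the ratio test, |a_{k+1}/a_k| = [(4k² + 5k + 2)/(4(k+1)² + 5(k+1) + 2)] · 6·11/81 → 22/27.
Successive powers of (t − 7) differ by 2, so the series converges when |t − 7|² · 22/27 < 1, i.e. |t − 7| < √(27/22). So R = 3√66/22.

R = 3√66/22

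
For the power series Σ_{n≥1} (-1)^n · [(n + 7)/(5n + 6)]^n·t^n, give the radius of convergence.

R = 5

Root test: |a_n|^(1/n) = (n + 7)/(5n + 6) → 1/5.
The series converges when 1/5 · |t| < 1, giving R = 5.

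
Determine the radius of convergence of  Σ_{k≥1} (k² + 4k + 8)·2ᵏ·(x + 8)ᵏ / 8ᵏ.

R = 4

Apply the ratio test: |a_{k+1}| / |a_k| = [((k+1)² + 4(k+1) + 8)/(k² + 4k + 8)] · 2/8, which tends to 1/4 as k → ∞.
Thus R = 1/(1/4) = 4.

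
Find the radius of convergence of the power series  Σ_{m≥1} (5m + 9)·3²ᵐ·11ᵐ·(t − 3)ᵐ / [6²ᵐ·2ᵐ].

R = 8/11

By the ratio test, |a_{m+1}/a_m| = [(5(m+1) + 9)/(5m + 9)] · 9·11/(36·2) → 11/8.
Convergence for |t − 3| · 11/8 < 1, i.e. |t − 3| < 8/11. So R = 8/11.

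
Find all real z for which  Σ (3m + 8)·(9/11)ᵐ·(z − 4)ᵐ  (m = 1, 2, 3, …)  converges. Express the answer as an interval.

Apply the ratio test: |a_{m+1}| / |a_m| = [(3(m+1) + 8)/(3m + 8)] · 9/11, which tends to 9/11 as m → ∞.
Thus R = 1/(9/11) = 11/9.
When z = 47/9, the terms do not tend to 0, so the series diverges.
Check z = 25/9: the terms have absolute value of order m, which does not tend to 0, so the series diverges by the divergence test.

(25/9, 47/9)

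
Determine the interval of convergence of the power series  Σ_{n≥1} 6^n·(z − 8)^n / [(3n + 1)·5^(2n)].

[23/6, 73/6)

By the ratio test, |a_{n+1}/a_n| = [(3n + 1)/(3(n+1) + 1)] · 6/25 → 6/25.
Convergence for |z − 8| · 6/25 < 1, i.e. |z − 8| < 25/6. So R = 25/6.
Check z = 73/6: the terms behave like c/n; limit comparison with the harmonic series gives divergence.
When z = 23/6, an alternating series whose terms decrease to 0 in absolute value, so it converges by the Leibniz criterion.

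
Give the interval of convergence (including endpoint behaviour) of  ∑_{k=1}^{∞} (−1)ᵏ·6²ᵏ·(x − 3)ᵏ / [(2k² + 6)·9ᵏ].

[11/4, 13/4]

The ratio of consecutive coefficients is [(2k² + 6)/(2(k+1)² + 6)] · 36/9 → 4.
Convergence for |x − 3| · 4 < 1, i.e. |x − 3| < 1/4. So R = 1/4.
At x = 13/4: the terms are on the order of 1/k², so the series converges absolutely by comparison with the p-series (p = 2 > 1).
Check x = 11/4: the series is dominated by a constant times Σ 1/k², which converges (p = 2 > 1).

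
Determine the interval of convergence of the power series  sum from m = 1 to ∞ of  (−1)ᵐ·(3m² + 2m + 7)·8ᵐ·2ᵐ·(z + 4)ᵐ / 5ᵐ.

Ratio test: |a_{m+1}/a_m| = [(3(m+1)² + 2(m+1) + 7)/(3m² + 2m + 7)] · 8·2/5 → 16/5 as m → ∞.
Thus R = 1/(16/5) = 5/16.
Check z = -59/16: the m-th term does not approach 0; divergence by the term test.
Check z = -69/16: the terms have absolute value of order m², which does not tend to 0, so the series diverges by the divergence test.

(-69/16, -59/16)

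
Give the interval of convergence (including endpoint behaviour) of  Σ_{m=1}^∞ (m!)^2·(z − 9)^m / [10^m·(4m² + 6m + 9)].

Apply the ratio test: |a_{m+1}| / |a_m| = (m+1)² · 1/10 · (4m² + 6m + 9)/(4(m+1)² + 6(m+1) + 9), which tends to ∞ as m → ∞.
The ratio grows without bound, so the series diverges whenever (z − 9) ≠ 0; it converges only at z = 9. R = 0.

{9}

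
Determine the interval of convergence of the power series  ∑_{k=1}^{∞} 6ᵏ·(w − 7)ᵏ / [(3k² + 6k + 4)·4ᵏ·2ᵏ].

The ratio of consecutive coefficients is [(3k² + 6k + 4)/(3(k+1)² + 6(k+1) + 4)] · 6/(4·2) → 3/4.
The series converges when 3/4 · |w − 7| < 1, giving R = 4/3.
Check w = 25/3: the series is dominated by a constant times Σ 1/k², which converges (p = 2 > 1).
At w = 17/3: the terms are on the order of 1/k², so the series converges absolutely by comparison with the p-series (p = 2 > 1).

[17/3, 25/3]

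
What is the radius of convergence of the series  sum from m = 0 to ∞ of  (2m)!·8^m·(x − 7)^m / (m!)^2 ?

Apply the ratio test: |a_{m+1}| / |a_m| = (2m+1)·(2m+2)/(m+1)² · 8, which tends to 32 as m → ∞.
Thus R = 1/(32) = 1/32.

R = 1/32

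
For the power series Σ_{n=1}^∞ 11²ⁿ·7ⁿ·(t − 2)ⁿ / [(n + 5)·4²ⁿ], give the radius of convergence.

R = 16/847

Apply the ratio test: |a_{n+1}| / |a_n| = [(n + 5)/((n+1) + 5)] · 121·7/16, which tends to 847/16 as n → ∞.
Hence the series converges for |t − 2| < 1/(847/16) = 16/847, so the radius of convergence is 16/847.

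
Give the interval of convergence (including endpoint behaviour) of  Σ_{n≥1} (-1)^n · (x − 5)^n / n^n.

By the Cauchy root test, |a_n|^(1/n) = 1/n → 0.
Since the n-th root of |a_n| tends to 0, the series converges for all real x; R = ∞.

(−∞, ∞)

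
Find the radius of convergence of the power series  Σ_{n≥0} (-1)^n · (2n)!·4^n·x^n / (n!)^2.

The ratio of consecutive coefficients is (2n+1)·(2n+2)/(n+1)² · 4 → 16.
Convergence for |x| · 16 < 1, i.e. |x| < 1/16. So R = 1/16.

R = 1/16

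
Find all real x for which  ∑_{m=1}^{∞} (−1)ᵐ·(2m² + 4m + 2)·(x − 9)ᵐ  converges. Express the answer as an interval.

By the ratio test, |a_{m+1}/a_m| = (2(m+1)² + 4(m+1) + 2)/(2m² + 4m + 2) → 1.
So the series converges when |x − 9| < 1 and diverges when |x − 9| > 1; R = 1.
When x = 10, the m-th term does not approach 0; divergence by the term test.
At x = 8: the terms do not tend to 0, so the series diverges.

(8, 10)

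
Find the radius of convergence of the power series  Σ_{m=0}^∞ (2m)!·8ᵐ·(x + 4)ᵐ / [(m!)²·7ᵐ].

By the ratio test, |a_{m+1}/a_m| = (2m+1)·(2m+2)/(m+1)² · 8/7 → 32/7.
The series converges when 32/7 · |x + 4| < 1, giving R = 7/32.

R = 7/32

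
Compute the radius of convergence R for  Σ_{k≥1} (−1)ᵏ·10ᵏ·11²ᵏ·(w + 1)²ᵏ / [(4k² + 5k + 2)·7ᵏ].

R = √70/110

Apply the ratio test: |a_{k+1}| / |a_k| = [(4k² + 5k + 2)/(4(k+1)² + 5(k+1) + 2)] · 10·121/7, which tends to 1210/7 as k → ∞.
Successive powers of (w + 1) differ by 2, so the series converges when |w + 1|² · 1210/7 < 1, i.e. |w + 1| < √(7/1210). So R = √70/110.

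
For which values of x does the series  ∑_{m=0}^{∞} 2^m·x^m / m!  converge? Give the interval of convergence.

(−∞, ∞)

The ratio of consecutive coefficients is 2 · 1/(m+1) → 0.
The ratio tends to 0 regardless of x, hence R = ∞.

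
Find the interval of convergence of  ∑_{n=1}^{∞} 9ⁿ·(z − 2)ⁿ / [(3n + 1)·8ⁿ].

[10/9, 26/9)

Ratio test: |a_{n+1}/a_n| = [(3n + 1)/(3(n+1) + 1)] · 9/8 → 9/8 as n → ∞.
Hence the series converges for |z − 2| < 1/(9/8) = 8/9, so the radius of convergence is 8/9.
At z = 26/9: comparison with the harmonic series Σ 1/n shows the series diverges.
At z = 10/9: an alternating series whose terms decrease to 0 in absolute value, so it converges by the Leibniz criterion.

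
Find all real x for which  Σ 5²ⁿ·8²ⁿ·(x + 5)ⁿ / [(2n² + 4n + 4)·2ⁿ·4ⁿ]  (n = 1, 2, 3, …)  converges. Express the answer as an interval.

Ratio test: |a_{n+1}/a_n| = [(2n² + 4n + 4)/(2(n+1)² + 4(n+1) + 4)] · 25·64/(2·4) → 200 as n → ∞.
Thus R = 1/(200) = 1/200.
Check x = -999/200: absolute convergence follows by limit comparison with Σ 1/n².
Check x = -1001/200: the series is dominated by a constant times Σ 1/n², which converges (p = 2 > 1).

[-1001/200, -999/200]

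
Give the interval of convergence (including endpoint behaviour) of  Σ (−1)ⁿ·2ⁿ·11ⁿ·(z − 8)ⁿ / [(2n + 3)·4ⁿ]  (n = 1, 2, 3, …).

(86/11, 90/11]

Ratio test: |a_{n+1}/a_n| = [(2n + 3)/(2(n+1) + 3)] · 2·11/4 → 11/2 as n → ∞.
Thus R = 1/(11/2) = 2/11.
Endpoint z = 90/11: an alternating series whose terms decrease to 0 in absolute value, so it converges by the Leibniz criterion.
At z = 86/11: the terms behave like c/n; limit comparison with the harmonic series gives divergence.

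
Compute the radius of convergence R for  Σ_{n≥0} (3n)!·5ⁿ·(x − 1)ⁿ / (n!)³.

The ratio of consecutive coefficients is (3n+1)·(3n+2)·(3n+3)/(n+1)³ · 5 → 135.
Convergence for |x − 1| · 135 < 1, i.e. |x − 1| < 1/135. So R = 1/135.

R = 1/135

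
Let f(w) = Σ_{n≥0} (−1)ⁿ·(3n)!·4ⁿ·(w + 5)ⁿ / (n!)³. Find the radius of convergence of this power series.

Ratio test: |a_{n+1}/a_n| = (3n+1)·(3n+2)·(3n+3)/(n+1)³ · 4 → 108 as n → ∞.
Convergence for |w + 5| · 108 < 1, i.e. |w + 5| < 1/108. So R = 1/108.

R = 1/108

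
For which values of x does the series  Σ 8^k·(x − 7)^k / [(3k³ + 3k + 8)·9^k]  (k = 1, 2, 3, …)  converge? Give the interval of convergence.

The ratio of consecutive coefficients is [(3k³ + 3k + 8)/(3(k+1)³ + 3(k+1) + 8)] · 8/9 → 8/9.
Hence the series converges for |x − 7| < 1/(8/9) = 9/8, so the radius of convergence is 9/8.
At x = 65/8: absolute convergence follows by limit comparison with Σ 1/k³.
Endpoint x = 47/8: the terms are on the order of 1/k³, so the series converges absolutely by comparison with the p-series (p = 3 > 1).

[47/8, 65/8]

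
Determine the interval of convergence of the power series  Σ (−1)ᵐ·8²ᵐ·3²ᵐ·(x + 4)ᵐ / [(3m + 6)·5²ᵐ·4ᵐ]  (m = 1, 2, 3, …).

Apply the ratio test: |a_{m+1}| / |a_m| = [(3m + 6)/(3(m+1) + 6)] · 64·9/(25·4), which tends to 144/25 as m → ∞.
Convergence for |x + 4| · 144/25 < 1, i.e. |x + 4| < 25/144. So R = 25/144.
When x = -551/144, the terms alternate in sign and decrease monotonically to 0 in absolute value (size ~ c/m), so the alternating series test gives convergence.
At x = -601/144: the terms are asymptotic to a nonzero constant times 1/m, so the series diverges by limit comparison with Σ 1/m.

(-601/144, -551/144]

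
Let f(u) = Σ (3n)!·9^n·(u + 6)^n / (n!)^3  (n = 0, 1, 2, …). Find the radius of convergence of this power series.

Ratio test: |a_{n+1}/a_n| = (3n+1)·(3n+2)·(3n+3)/(n+1)³ · 9 → 243 as n → ∞.
Hence the series converges for |u + 6| < 1/(243) = 1/243, so the radius of convergence is 1/243.

R = 1/243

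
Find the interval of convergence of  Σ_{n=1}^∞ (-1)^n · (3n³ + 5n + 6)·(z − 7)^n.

By the ratio test, |a_{n+1}/a_n| = (3(n+1)³ + 5(n+1) + 6)/(3n³ + 5n + 6) → 1.
Hence R = 1.
When z = 8, the n-th term does not approach 0; divergence by the term test.
At z = 6: the terms have absolute value of order n³, which does not tend to 0, so the series diverges by the divergence test.

(6, 8)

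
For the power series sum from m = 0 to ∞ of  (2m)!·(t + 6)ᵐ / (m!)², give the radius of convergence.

R = 1/4

By the ratio test, |a_{m+1}/a_m| = (2m+1)·(2m+2)/(m+1)² → 4.
Hence the series converges for |t + 6| < 1/(4) = 1/4, so the radius of convergence is 1/4.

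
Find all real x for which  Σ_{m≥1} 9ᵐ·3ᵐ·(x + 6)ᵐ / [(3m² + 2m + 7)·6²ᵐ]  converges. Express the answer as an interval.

Apply the ratio test: |a_{m+1}| / |a_m| = [(3m² + 2m + 7)/(3(m+1)² + 2(m+1) + 7)] · 9·3/36, which tends to 3/4 as m → ∞.
Convergence for |x + 6| · 3/4 < 1, i.e. |x + 6| < 4/3. So R = 4/3.
Check x = -14/3: the terms are on the order of 1/m², so the series converges absolutely by comparison with the p-series (p = 2 > 1).
Check x = -22/3: absolute convergence follows by limit comparison with Σ 1/m².

[-22/3, -14/3]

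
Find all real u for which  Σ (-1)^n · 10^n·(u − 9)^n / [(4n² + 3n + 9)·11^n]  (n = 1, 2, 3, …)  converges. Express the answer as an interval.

[79/10, 101/10]

Apply the ratio test: |a_{n+1}| / |a_n| = [(4n² + 3n + 9)/(4(n+1)² + 3(n+1) + 9)] · 10/11, which tends to 10/11 as n → ∞.
Hence the series converges for |u − 9| < 1/(10/11) = 11/10, so the radius of convergence is 11/10.
Check u = 101/10: absolute convergence follows by limit comparison with Σ 1/n².
When u = 79/10, the series is dominated by a constant times Σ 1/n², which converges (p = 2 > 1).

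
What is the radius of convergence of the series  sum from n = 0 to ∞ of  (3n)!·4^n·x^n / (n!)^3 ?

R = 1/108

By the ratio test, |a_{n+1}/a_n| = (3n+1)·(3n+2)·(3n+3)/(n+1)³ · 4 → 108.
Convergence for |x| · 108 < 1, i.e. |x| < 1/108. So R = 1/108.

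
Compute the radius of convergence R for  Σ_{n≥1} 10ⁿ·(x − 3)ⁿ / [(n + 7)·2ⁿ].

R = 1/5

Apply the ratio test: |a_{n+1}| / |a_n| = [(n + 7)/((n+1) + 7)] · 10/2, which tends to 5 as n → ∞.
Convergence for |x − 3| · 5 < 1, i.e. |x − 3| < 1/5. So R = 1/5.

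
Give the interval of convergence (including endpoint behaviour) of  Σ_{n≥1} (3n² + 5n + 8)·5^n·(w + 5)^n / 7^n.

(-32/5, -18/5)

By the ratio test, |a_{n+1}/a_n| = [(3(n+1)² + 5(n+1) + 8)/(3n² + 5n + 8)] · 5/7 → 5/7.
The series converges when 5/7 · |w + 5| < 1, giving R = 7/5.
At w = -18/5: the n-th term does not approach 0; divergence by the term test.
When w = -32/5, the n-th term does not approach 0; divergence by the term test.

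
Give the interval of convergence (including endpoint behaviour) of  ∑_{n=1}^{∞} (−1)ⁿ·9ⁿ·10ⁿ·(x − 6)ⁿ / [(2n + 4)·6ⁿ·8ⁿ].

Ratio test: |a_{n+1}/a_n| = [(2n + 4)/(2(n+1) + 4)] · 9·10/(6·8) → 15/8 as n → ∞.
Hence the series converges for |x − 6| < 1/(15/8) = 8/15, so the radius of convergence is 8/15.
When x = 98/15, the terms alternate in sign and decrease monotonically to 0 in absolute value (size ~ c/n), so the alternating series test gives convergence.
At x = 82/15: comparison with the harmonic series Σ 1/n shows the series diverges.

(82/15, 98/15]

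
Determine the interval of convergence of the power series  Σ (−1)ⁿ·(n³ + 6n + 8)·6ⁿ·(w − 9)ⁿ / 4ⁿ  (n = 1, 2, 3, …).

(25/3, 29/3)

Ratio test: |a_{n+1}/a_n| = [((n+1)³ + 6(n+1) + 8)/(n³ + 6n + 8)] · 6/4 → 3/2 as n → ∞.
Thus R = 1/(3/2) = 2/3.
Check w = 29/3: the terms have absolute value of order n³, which does not tend to 0, so the series diverges by the divergence test.
Endpoint w = 25/3: the n-th term does not approach 0; divergence by the term test.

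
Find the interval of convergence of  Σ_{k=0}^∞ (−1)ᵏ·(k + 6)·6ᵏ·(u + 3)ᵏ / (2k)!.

By the ratio test, |a_{k+1}/a_k| = ((k+1) + 6)/(k + 6) · 6 · 1/[(2k+1)·(2k+2)] → 0.
The limit is 0, so the series converges for all u; R = ∞.

(−∞, ∞)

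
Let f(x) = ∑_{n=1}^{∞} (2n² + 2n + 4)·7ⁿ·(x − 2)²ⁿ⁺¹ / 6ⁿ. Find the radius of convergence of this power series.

Apply the ratio test: |a_{n+1}| / |a_n| = [(2(n+1)² + 2(n+1) + 4)/(2n² + 2n + 4)] · 7/6, which tends to 7/6 as n → ∞.
Writing y = (x − 2)², the series in y has radius 6/7, so |x − 2| < √(6/7) and R = √42/7.

R = √42/7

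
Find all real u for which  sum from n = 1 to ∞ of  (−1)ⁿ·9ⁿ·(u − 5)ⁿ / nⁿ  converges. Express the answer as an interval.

By the Cauchy root test, |a_n|^(1/n) = 9/n → 0.
Since the n-th root of |a_n| tends to 0, the series converges for all real u; R = ∞.

(−∞, ∞)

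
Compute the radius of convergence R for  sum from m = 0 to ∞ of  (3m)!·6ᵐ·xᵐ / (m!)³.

Apply the ratio test: |a_{m+1}| / |a_m| = (3m+1)·(3m+2)·(3m+3)/(m+1)³ · 6, which tends to 162 as m → ∞.
The series converges when 162 · |x| < 1, giving R = 1/162.

R = 1/162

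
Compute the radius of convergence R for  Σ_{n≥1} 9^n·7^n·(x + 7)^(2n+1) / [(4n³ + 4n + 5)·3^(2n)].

By the ratio test, |a_{n+1}/a_n| = [(4n³ + 4n + 5)/(4(n+1)³ + 4(n+1) + 5)] · 9·7/9 → 7.
Since the exponent of (x + 7) increases by 2 each term, convergence requires |x + 7|² < 1/7, hence R = √7/7.

R = √7/7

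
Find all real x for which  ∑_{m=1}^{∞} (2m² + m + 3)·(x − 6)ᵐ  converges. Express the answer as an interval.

(5, 7)

The ratio of consecutive coefficients is (2(m+1)² + (m+1) + 3)/(2m² + m + 3) → 1.
Hence R = 1.
At x = 7: the terms do not tend to 0, so the series diverges.
Check x = 5: the terms do not tend to 0, so the series diverges.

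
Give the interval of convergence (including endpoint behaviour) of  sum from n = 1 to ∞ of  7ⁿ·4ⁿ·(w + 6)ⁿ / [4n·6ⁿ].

[-87/14, -81/14)

The ratio of consecutive coefficients is [4n/4(n+1)] · 7·4/6 → 14/3.
The series converges when 14/3 · |w + 6| < 1, giving R = 3/14.
At w = -81/14: the terms behave like c/n; limit comparison with the harmonic series gives divergence.
When w = -87/14, convergence follows from the alternating series test (terms decrease monotonically to 0).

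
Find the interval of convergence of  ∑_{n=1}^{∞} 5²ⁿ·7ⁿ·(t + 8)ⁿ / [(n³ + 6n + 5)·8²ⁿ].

[-1464/175, -1336/175]

By the ratio test, |a_{n+1}/a_n| = [(n³ + 6n + 5)/((n+1)³ + 6(n+1) + 5)] · 25·7/64 → 175/64.
Hence the series converges for |t + 8| < 1/(175/64) = 64/175, so the radius of convergence is 64/175.
Endpoint t = -1336/175: absolute convergence follows by limit comparison with Σ 1/n³.
Check t = -1464/175: absolute convergence follows by limit comparison with Σ 1/n³.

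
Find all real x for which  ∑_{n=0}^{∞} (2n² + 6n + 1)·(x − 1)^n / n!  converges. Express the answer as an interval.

(−∞, ∞)

Ratio test: |a_{n+1}/a_n| = (2(n+1)² + 6(n+1) + 1)/(2n² + 6n + 1) · 1/(n+1) → 0 as n → ∞.
The ratio tends to 0 regardless of x, hence R = ∞.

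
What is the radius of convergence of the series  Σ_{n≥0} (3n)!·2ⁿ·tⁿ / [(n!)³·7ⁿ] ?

Ratio test: |a_{n+1}/a_n| = (3n+1)·(3n+2)·(3n+3)/(n+1)³ · 2/7 → 54/7 as n → ∞.
Thus R = 1/(54/7) = 7/54.

R = 7/54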